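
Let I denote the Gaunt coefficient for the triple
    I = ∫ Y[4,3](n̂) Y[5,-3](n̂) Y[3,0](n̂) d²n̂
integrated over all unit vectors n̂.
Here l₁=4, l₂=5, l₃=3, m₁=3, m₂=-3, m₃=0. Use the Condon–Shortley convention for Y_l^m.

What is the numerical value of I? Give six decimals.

Checks pass: Σm=0; 12 even; l₃=3∈[1,9].
(2·4+1)(2·5+1)(2·3+1) = 693
Δ: 6! 2! 4! / 13! → 1/180180
sum: t=2:+1/576 t=3:−1/144 t=4:+1/576 = -1/288
3j²(4 5 3; 0 0 0) = Δ·Π!·Σ² = 20/1001  (sign +1)
sum: t=0:+1/2880 t=1:−1/1440 = -1/2880
3j²(4 5 3; 3 -3 0) = Δ·Π!·Σ² = 7/715  (sign +1)
combine: 4πI² = 693·20/1001·7/715 = 252/1859
take √, sign +1: I = 0.10386175

0.103862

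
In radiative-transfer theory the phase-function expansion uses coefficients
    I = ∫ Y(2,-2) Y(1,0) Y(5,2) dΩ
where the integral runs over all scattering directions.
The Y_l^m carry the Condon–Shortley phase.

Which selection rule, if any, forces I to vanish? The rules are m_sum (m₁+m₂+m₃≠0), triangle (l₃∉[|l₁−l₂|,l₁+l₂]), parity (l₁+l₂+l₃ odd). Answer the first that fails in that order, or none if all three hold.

triangle

m₁+m₂+m₃ = -2 + 0 + 2 = 0  ✓
triangle: |2−1|=1 ≤ l₃=5 ≤ 2+1=3  ✗
parity: l₁+l₂+l₃ = 8 is even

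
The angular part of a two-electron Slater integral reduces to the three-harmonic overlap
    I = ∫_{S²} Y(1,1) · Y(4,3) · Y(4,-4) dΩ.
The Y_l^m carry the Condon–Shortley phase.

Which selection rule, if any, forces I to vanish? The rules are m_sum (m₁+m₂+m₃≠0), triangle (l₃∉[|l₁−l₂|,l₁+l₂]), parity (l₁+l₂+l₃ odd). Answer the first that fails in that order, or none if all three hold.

Σmᵢ = 0  ✓
l₃∈[|l₁−l₂|,l₁+l₂]=[3,5], have l₃=4  ✓
Σlᵢ = 9 ⇒ odd  ✗

parity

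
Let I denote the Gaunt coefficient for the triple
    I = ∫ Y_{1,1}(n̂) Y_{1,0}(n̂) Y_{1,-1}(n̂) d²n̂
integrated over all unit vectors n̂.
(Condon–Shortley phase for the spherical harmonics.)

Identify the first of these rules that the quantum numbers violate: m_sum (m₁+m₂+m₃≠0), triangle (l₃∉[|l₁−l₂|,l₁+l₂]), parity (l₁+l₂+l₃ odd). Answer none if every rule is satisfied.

m₁+m₂+m₃ = 1 + 0 − 1 = 0  ✓
triangle: |1−1|=0 ≤ l₃=1 ≤ 1+1=2  ✓
parity: l₁+l₂+l₃ = 3 is odd  ✗

parity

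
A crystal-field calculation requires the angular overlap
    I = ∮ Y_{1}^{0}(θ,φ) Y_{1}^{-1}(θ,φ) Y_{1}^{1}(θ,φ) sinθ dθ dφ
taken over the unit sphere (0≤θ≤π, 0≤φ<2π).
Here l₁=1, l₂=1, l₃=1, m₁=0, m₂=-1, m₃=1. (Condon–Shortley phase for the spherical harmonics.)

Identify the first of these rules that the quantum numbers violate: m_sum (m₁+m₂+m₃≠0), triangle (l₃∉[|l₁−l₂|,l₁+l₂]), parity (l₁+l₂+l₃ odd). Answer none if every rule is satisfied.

m₁+m₂+m₃ = 0 − 1 + 1 = 0  ✓
triangle: |1−1|=0 ≤ l₃=1 ≤ 1+1=2  ✓
parity: l₁+l₂+l₃ = 3 is odd  ✗

parity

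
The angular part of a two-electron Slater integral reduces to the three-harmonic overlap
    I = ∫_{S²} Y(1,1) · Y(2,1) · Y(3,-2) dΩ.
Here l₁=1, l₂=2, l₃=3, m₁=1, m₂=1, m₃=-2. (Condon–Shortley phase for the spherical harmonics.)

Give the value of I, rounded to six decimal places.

0.261169

m-sum 0 ✓  L=6 even ✓  1≤3≤3 ✓
Π(2lᵢ+1) = 3×5×7 = 105
triangle coeff Δ(1,2,3) = 1/105
Σ_t [0,0]: t=0:+1/4 = 1/4
(3j)²=3/35 [(1 2 3; 0 0 0)], sign=-1
Σ_t [0,0]: t=0:+1/12 = 1/12
(3j)²=2/21 [(1 2 3; 1 1 -2)], sign=-1
⇒ 4πI² = 6/7
I = (+1)√(6/7/(4π)) = 0.26116903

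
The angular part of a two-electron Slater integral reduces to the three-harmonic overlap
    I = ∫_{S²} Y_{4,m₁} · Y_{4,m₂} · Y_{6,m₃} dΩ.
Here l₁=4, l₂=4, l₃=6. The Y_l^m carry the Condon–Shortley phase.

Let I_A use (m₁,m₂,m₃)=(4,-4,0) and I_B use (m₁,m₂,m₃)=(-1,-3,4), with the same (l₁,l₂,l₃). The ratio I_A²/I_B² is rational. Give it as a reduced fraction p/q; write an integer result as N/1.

l's match ⇒ only the (l;m) 3-j factors differ between A and B.
A: triangle coeff Δ(4,4,6) = 1/1261260; Σ_t [0,0]: t=0:+1/1036800 = 1/1036800; (3j)²=4/6435 [(4 4 6; 4 -4 0)], sign=+1
B: triangle coeff Δ(4,4,6) = 1/1261260; Σ_t [0,1]: t=0:+1/28800 t=1:−1/34560 = 1/172800; (3j)²=1/1430 [(4 4 6; -1 -3 4)], sign=+1
I_A²/I_B² = (4/6435)/(1/1430) = 8/9

8/9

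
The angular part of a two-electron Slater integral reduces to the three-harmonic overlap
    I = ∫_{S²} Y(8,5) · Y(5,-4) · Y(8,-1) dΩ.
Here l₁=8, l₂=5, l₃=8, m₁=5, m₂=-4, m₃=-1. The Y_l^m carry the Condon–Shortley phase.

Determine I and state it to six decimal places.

L=21 odd ⇒ parity kills the (l;000) factor ⇒ I = 0

0.000000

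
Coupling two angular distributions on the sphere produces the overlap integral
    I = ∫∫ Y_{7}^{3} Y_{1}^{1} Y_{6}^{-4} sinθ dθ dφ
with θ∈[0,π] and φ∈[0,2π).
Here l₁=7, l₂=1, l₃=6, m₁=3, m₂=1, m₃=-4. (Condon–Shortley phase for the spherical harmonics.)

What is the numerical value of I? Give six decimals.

m-sum 0 ✓  L=14 even ✓  6≤6≤8 ✓
Π(2lᵢ+1) = 15×3×13 = 585
triangle coeff Δ(7,1,6) = 1/1365
Σ_t [1,1]: t=1:−1/518400 = -1/518400
(3j)²=7/195 [(7 1 6; 0 0 0)], sign=-1
Σ_t [2,2]: t=2:+1/14515200 = 1/14515200
(3j)²=2/455 [(7 1 6; 3 1 -4)], sign=+1
⇒ 4πI² = 6/65
I = (-1)√(6/65/(4π)) = -0.08570655

-0.085707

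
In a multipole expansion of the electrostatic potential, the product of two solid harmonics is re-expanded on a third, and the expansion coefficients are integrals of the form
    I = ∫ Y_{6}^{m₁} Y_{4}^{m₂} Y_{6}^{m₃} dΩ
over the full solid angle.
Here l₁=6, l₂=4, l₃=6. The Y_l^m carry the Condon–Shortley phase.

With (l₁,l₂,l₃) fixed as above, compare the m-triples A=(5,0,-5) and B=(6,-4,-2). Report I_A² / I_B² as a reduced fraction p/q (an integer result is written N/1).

Shared (l₁,l₂,l₃)=(6,4,6): N and (l;000)² cancel in I_A²/I_B².
A: Δ = 4!·8!·4!/17! = 1/15315300; Racah Σ t=0..1: t=0:+1/2903040 t=1:−1/1451520 = -1/2903040; ⇒ 3j(6 4 6; 5 0 -5)² = 11/1547, sgn +1
B: Δ = 4!·8!·4!/17! = 1/15315300; Racah Σ t=0..0: t=0:+1/23224320 = 1/23224320; ⇒ 3j(6 4 6; 6 -4 -2)² = 1/442, sgn +1
I_A²/I_B² = (11/1547)/(1/442) = 22/7

22/7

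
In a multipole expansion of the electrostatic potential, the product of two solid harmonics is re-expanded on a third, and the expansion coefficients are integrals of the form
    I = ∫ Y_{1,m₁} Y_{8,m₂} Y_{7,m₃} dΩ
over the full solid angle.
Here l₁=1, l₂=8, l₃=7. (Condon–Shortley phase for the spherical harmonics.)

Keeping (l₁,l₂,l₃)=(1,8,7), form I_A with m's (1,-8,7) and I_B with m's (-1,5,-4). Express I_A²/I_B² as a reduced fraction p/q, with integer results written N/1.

20/13

Shared (l₁,l₂,l₃)=(1,8,7): N and (l;000)² cancel in I_A²/I_B².
A: Δ = 2!·0!·14!/17! = 1/2040; Racah Σ t=0..0: t=0:+1/174356582400 = 1/174356582400; ⇒ 3j(1 8 7; 1 -8 7)² = 1/17, sgn +1
B: Δ = 2!·0!·14!/17! = 1/2040; Racah Σ t=2..2: t=2:+1/479001600 = 1/479001600; ⇒ 3j(1 8 7; -1 5 -4)² = 13/340, sgn -1
I_A²/I_B² = (1/17)/(13/340) = 20/13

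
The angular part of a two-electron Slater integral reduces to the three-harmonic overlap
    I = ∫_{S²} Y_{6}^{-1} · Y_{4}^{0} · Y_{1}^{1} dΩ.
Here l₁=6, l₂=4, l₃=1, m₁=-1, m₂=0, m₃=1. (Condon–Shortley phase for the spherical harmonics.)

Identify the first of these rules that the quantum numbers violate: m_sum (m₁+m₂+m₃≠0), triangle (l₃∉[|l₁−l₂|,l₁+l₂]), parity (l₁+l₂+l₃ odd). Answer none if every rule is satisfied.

triangle

m₁+m₂+m₃ = -1 + 0 + 1 = 0  ✓
triangle: |6−4|=2 ≤ l₃=1 ≤ 6+4=10  ✗
parity: l₁+l₂+l₃ = 11 is odd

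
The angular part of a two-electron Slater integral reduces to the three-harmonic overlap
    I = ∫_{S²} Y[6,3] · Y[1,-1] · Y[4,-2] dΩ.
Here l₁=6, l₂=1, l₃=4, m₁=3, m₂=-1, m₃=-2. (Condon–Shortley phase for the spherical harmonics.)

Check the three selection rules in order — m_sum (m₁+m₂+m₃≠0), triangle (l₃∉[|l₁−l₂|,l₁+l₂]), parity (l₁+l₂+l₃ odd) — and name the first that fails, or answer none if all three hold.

m₁+m₂+m₃ = 3 − 1 − 2 = 0  ✓
triangle: |6−1|=5 ≤ l₃=4 ≤ 6+1=7  ✗
parity: l₁+l₂+l₃ = 11 is odd

triangle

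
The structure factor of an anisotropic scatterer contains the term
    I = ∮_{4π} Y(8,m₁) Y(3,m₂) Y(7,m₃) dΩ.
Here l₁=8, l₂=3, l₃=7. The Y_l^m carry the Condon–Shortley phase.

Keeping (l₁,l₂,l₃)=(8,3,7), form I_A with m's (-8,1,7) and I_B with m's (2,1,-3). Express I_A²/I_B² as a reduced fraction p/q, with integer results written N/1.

l's match ⇒ only the (l;m) 3-j factors differ between A and B.
A: triangle coeff Δ(8,3,7) = 1/5290740; Σ_t [4,4]: t=4:+1/22992076800 = 1/22992076800; (3j)²=91/2907 [(8 3 7; -8 1 7)], sign=+1
B: triangle coeff Δ(8,3,7) = 1/5290740; Σ_t [2,4]: t=2:+1/7741440 t=3:−1/13063680 t=4:+1/348364800 = 29/522547200; (3j)²=1682/264537 [(8 3 7; 2 1 -3)], sign=+1
I_A²/I_B² = (91/2907)/(1682/264537) = 8281/1682

8281/1682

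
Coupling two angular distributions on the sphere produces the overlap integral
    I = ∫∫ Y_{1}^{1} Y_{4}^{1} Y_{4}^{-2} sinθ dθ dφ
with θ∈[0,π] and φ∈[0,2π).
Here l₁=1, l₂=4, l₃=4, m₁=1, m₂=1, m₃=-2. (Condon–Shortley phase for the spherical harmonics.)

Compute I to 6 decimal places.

0.000000

Σlᵢ=9 odd — θ-integrand is odd under cosθ→−cosθ; I=0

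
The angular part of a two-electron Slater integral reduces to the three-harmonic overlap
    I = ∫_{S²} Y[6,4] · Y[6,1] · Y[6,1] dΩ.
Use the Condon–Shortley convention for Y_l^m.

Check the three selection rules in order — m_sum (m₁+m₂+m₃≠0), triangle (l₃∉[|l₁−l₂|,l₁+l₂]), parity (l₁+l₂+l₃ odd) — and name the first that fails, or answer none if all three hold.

m_sum

Σmᵢ = 6  ✗
l₃∈[|l₁−l₂|,l₁+l₂]=[0,12], have l₃=6
Σlᵢ = 18 ⇒ even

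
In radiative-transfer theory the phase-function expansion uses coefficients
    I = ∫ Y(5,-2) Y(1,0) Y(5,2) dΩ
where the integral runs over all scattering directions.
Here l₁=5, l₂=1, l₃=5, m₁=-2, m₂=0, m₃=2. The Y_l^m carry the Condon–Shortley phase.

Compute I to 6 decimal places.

0.000000

L=11 odd ⇒ parity kills the (l;000) factor ⇒ I = 0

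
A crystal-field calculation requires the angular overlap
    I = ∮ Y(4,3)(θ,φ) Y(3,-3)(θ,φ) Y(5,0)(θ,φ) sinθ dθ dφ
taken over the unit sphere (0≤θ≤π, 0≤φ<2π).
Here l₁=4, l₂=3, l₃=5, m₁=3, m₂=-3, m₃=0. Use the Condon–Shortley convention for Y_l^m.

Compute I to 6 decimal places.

m-sum 0 ✓  L=12 even ✓  1≤5≤7 ✓
Π(2lᵢ+1) = 9×7×11 = 693
triangle coeff Δ(4,3,5) = 1/180180
Σ_t [0,2]: t=0:+1/576 t=1:−1/144 t=2:+1/576 = -1/288
(3j)²=20/1001 [(4 3 5; 0 0 0)], sign=+1
Σ_t [0,0]: t=0:+1/5760 = 1/5760
(3j)²=5/572 [(4 3 5; 3 -3 0)], sign=-1
⇒ 4πI² = 225/1859
I = (-1)√(225/1859/(4π)) = -0.09814013

-0.098140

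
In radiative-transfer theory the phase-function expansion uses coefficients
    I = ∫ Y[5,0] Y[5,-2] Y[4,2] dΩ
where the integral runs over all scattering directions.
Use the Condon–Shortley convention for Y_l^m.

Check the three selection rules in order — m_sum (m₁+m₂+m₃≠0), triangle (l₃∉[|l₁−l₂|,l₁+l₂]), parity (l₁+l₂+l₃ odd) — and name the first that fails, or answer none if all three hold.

none

azimuthal sum: 0 − 2 + 2 = 0  ✓
0 ≤ 4 ≤ 10 (triangle on l)  ✓
L = 5 + 5 + 4 = 14 (even)  ✓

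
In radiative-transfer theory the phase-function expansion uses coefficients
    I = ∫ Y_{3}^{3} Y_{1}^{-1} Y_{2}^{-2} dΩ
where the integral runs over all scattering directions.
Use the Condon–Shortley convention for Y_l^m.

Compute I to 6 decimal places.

Checks pass: Σm=0; 6 even; l₃=2∈[2,4].
(2·3+1)(2·1+1)(2·2+1) = 105
Δ: 2! 4! 0! / 7! → 1/105
sum: t=1:−1/4 = -1/4
3j²(3 1 2; 0 0 0) = Δ·Π!·Σ² = 3/35  (sign -1)
sum: t=0:+1/48 = 1/48
3j²(3 1 2; 3 -1 -2) = Δ·Π!·Σ² = 1/7  (sign +1)
combine: 4πI² = 105·3/35·1/7 = 9/7
take √, sign -1: I = -0.31986543

-0.319865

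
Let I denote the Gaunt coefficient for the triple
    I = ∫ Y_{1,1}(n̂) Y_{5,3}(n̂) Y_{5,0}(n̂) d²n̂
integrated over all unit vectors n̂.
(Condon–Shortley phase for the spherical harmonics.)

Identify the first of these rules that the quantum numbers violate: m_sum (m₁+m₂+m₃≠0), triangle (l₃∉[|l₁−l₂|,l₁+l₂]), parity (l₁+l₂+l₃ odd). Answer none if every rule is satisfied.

m_sum

m₁+m₂+m₃ = 1 + 3 + 0 = 4  ✗
triangle: |1−5|=4 ≤ l₃=5 ≤ 1+5=6
parity: l₁+l₂+l₃ = 11 is odd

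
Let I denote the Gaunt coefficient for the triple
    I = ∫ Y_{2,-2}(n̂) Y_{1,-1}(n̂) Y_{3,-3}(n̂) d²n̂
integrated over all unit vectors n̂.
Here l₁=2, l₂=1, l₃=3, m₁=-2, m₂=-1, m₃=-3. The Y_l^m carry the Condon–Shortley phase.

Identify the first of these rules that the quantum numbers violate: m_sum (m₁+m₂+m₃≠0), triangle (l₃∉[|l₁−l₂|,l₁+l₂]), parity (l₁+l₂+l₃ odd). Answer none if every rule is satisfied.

azimuthal sum: -2 − 1 − 3 = -6  ✗
1 ≤ 3 ≤ 3 (triangle on l)
L = 2 + 1 + 3 = 6 (even)

m_sum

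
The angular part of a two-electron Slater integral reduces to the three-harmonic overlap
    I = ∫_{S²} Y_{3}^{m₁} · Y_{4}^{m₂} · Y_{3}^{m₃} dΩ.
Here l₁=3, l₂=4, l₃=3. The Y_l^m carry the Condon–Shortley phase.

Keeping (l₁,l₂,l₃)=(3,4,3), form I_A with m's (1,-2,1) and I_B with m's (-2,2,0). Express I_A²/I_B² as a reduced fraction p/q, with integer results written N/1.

40/3

Shared (l₁,l₂,l₃)=(3,4,3): N and (l;000)² cancel in I_A²/I_B².
A: Δ = 4!·2!·4!/11! = 1/34650; Racah Σ t=0..2: t=0:+1/192 t=1:−1/36 t=2:+1/192 = -5/288; ⇒ 3j(3 4 3; 1 -2 1)² = 20/693, sgn -1
B: Δ = 4!·2!·4!/11! = 1/34650; Racah Σ t=3..4: t=3:−1/72 t=4:+1/96 = -1/288; ⇒ 3j(3 4 3; -2 2 0)² = 1/462, sgn +1
I_A²/I_B² = (20/693)/(1/462) = 40/3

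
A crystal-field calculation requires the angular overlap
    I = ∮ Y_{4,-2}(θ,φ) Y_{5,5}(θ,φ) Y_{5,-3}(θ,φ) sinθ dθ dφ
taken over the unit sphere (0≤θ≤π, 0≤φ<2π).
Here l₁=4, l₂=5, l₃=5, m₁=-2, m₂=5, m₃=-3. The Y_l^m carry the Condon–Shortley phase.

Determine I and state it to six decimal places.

-0.184127

Rules hold: Σm=0, L=14 even, 1≤5≤9.
N = 9·11·11 = 1089
Δ = 4!·4!·6!/15! = 1/3153150
Racah Σ t=0..4: t=0:+1/69120 t=1:−1/1728 t=2:+1/576 t=3:−1/1728 t=4:+1/69120 = 7/11520
⇒ 3j(4 5 5; 0 0 0)² = 2/143, sgn -1
Racah Σ t=4..4: t=4:+1/69120 = 1/69120
⇒ 3j(4 5 5; -2 5 -3)² = 4/143, sgn +1
4πI² = N·(3j₀)²·(3jₘ)² = 72/169
I = -1·√(0.426036/4π) = -0.18412721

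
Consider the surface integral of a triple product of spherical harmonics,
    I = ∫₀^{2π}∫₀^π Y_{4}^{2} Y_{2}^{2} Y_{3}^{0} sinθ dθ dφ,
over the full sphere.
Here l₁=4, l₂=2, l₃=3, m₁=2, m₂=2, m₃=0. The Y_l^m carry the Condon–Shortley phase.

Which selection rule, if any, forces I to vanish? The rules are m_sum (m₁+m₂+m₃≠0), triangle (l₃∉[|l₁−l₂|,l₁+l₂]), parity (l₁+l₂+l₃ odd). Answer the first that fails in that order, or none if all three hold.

m_sum

Σmᵢ = 4  ✗
l₃∈[|l₁−l₂|,l₁+l₂]=[2,6], have l₃=3
Σlᵢ = 9 ⇒ odd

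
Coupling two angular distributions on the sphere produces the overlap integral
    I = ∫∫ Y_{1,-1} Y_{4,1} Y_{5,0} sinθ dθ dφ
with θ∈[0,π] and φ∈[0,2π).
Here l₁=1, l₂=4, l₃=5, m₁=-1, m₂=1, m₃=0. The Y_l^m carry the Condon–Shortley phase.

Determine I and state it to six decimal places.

0.155288

Rules hold: Σm=0, L=10 even, 3≤5≤5.
N = 3·9·11 = 297
Δ = 0!·2!·8!/11! = 1/495
Racah Σ t=0..0: t=0:+1/576 = 1/576
⇒ 3j(1 4 5; 0 0 0)² = 5/99, sgn -1
Racah Σ t=0..0: t=0:+1/1440 = 1/1440
⇒ 3j(1 4 5; -1 1 0)² = 2/99, sgn -1
4πI² = N·(3j₀)²·(3jₘ)² = 10/33
I = +1·√(0.30303/4π) = 0.15528807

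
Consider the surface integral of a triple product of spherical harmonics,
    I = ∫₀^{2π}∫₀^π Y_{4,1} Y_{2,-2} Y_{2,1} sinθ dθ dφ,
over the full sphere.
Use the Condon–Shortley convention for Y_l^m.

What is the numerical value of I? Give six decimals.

Checks pass: Σm=0; 8 even; l₃=2∈[2,6].
(2·4+1)(2·2+1)(2·2+1) = 225
Δ: 4! 4! 0! / 9! → 1/630
sum: t=2:+1/16 = 1/16
3j²(4 2 2; 0 0 0) = Δ·Π!·Σ² = 2/35  (sign +1)
sum: t=0:+1/144 = 1/144
3j²(4 2 2; 1 -2 1) = Δ·Π!·Σ² = 1/126  (sign -1)
combine: 4πI² = 225·2/35·1/126 = 5/49
take √, sign -1: I = -0.09011188

-0.090112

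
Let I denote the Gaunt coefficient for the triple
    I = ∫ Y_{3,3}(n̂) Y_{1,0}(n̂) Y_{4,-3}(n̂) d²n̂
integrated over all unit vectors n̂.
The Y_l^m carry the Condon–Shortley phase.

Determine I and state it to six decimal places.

-0.162868

Checks pass: Σm=0; 8 even; l₃=4∈[2,4].
(2·3+1)(2·1+1)(2·4+1) = 189
Δ: 0! 6! 2! / 9! → 1/252
sum: t=0:+1/36 = 1/36
3j²(3 1 4; 0 0 0) = Δ·Π!·Σ² = 4/63  (sign +1)
sum: t=0:+1/720 = 1/720
3j²(3 1 4; 3 0 -3) = Δ·Π!·Σ² = 1/36  (sign -1)
combine: 4πI² = 189·4/63·1/36 = 1/3
take √, sign -1: I = -0.16286750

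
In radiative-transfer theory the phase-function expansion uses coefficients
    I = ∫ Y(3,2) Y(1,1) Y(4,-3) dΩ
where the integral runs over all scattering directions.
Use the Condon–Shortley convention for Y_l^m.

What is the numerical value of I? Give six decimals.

Checks pass: Σm=0; 8 even; l₃=4∈[2,4].
(2·3+1)(2·1+1)(2·4+1) = 189
Δ: 0! 6! 2! / 9! → 1/252
sum: t=0:+1/36 = 1/36
3j²(3 1 4; 0 0 0) = Δ·Π!·Σ² = 4/63  (sign +1)
sum: t=0:+1/240 = 1/240
3j²(3 1 4; 2 1 -3) = Δ·Π!·Σ² = 1/12  (sign -1)
combine: 4πI² = 189·4/63·1/12 = 1/1
take √, sign -1: I = -0.28209479

-0.282095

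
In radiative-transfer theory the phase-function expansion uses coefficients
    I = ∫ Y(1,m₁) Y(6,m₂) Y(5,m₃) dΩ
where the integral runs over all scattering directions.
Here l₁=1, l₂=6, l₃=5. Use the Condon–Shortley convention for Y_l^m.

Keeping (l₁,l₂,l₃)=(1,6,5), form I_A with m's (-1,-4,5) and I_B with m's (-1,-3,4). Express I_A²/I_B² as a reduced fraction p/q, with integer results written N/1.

Same 1,6,5: normalisation and zero-m 3j drop out of the ratio.
A: Δ: 2! 0! 10! / 13! → 1/858; sum: t=2:+1/7257600 = 1/7257600; 3j²(1 6 5; -1 -4 5) = Δ·Π!·Σ² = 1/858  (sign +1)
B: Δ: 2! 0! 10! / 13! → 1/858; sum: t=2:+1/725760 = 1/725760; 3j²(1 6 5; -1 -3 4) = Δ·Π!·Σ² = 1/286  (sign -1)
I_A²/I_B² = (1/858)/(1/286) = 1/3

1/3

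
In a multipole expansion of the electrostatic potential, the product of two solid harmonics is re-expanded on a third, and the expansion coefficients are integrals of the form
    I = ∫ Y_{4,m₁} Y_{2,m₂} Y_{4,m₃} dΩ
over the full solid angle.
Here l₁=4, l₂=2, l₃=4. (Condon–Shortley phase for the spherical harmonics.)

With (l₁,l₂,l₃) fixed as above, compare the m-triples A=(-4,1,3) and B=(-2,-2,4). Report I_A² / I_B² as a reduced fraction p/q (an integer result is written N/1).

Shared (l₁,l₂,l₃)=(4,2,4): N and (l;000)² cancel in I_A²/I_B².
A: Δ = 2!·6!·2!/11! = 1/13860; Racah Σ t=2..2: t=2:+1/1440 = 1/1440; ⇒ 3j(4 2 4; -4 1 3)² = 7/165, sgn -1
B: Δ = 2!·6!·2!/11! = 1/13860; Racah Σ t=0..0: t=0:+1/2880 = 1/2880; ⇒ 3j(4 2 4; -2 -2 4)² = 2/165, sgn +1
I_A²/I_B² = (7/165)/(2/165) = 7/2

7/2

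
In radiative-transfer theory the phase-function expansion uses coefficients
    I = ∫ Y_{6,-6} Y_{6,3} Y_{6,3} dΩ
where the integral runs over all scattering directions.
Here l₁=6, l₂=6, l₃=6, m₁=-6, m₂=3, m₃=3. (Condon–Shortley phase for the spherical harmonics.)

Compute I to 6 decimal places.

m-sum 0 ✓  L=18 even ✓  0≤6≤12 ✓
Π(2lᵢ+1) = 13×13×13 = 2197
triangle coeff Δ(6,6,6) = 1/325909584
Σ_t [0,6]: t=0:+1/373248000 t=1:−1/1728000 t=2:+1/110592 t=3:−1/46656 t=4:+1/110592 t=5:−1/1728000 t=6:+1/373248000 = -7/1555200
(3j)²=400/46189 [(6 6 6; 0 0 0)], sign=-1
Σ_t [6,6]: t=6:+1/18662400 = 1/18662400
(3j)²=84/4199 [(6 6 6; -6 3 3)], sign=-1
⇒ 4πI² = 436800/1147619
I = (+1)√(436800/1147619/(4π)) = 0.17403537

0.174035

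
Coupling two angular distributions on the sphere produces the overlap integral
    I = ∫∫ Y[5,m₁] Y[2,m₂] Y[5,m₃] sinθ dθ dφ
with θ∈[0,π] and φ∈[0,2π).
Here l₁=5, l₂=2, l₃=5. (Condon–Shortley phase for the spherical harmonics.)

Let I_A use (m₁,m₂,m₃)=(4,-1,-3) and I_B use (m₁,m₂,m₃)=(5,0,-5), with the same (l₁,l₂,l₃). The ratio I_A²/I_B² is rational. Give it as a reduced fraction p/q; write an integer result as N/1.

49/75

l's match ⇒ only the (l;m) 3-j factors differ between A and B.
A: triangle coeff Δ(5,2,5) = 1/38610; Σ_t [0,1]: t=0:+1/10080 t=1:−1/80640 = 1/11520; (3j)²=49/1430 [(5 2 5; 4 -1 -3)], sign=+1
B: triangle coeff Δ(5,2,5) = 1/38610; Σ_t [0,0]: t=0:+1/161280 = 1/161280; (3j)²=15/286 [(5 2 5; 5 0 -5)], sign=+1
I_A²/I_B² = (49/1430)/(15/286) = 49/75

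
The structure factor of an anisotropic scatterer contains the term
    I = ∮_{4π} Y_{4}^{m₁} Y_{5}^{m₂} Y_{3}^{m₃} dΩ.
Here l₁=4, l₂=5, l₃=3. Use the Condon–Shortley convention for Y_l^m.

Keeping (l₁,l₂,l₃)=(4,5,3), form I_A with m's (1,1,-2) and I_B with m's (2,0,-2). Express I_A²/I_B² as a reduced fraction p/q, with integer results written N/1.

125/192

Shared (l₁,l₂,l₃)=(4,5,3): N and (l;000)² cancel in I_A²/I_B².
A: Δ = 6!·2!·4!/13! = 1/180180; Racah Σ t=2..3: t=2:+1/1152 t=3:−1/432 = -5/3456; ⇒ 3j(4 5 3; 1 1 -2)² = 625/36036, sgn +1
B: Δ = 6!·2!·4!/13! = 1/180180; Racah Σ t=1..2: t=1:−1/2880 t=2:+1/576 = 1/720; ⇒ 3j(4 5 3; 2 0 -2)² = 80/3003, sgn -1
I_A²/I_B² = (625/36036)/(80/3003) = 125/192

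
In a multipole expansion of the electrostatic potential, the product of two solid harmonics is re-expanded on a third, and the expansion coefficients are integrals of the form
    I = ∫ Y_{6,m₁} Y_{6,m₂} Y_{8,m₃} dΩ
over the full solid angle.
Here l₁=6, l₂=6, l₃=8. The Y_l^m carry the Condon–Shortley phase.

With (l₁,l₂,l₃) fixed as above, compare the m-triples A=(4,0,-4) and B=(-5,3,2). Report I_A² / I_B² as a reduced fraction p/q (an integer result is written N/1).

7/12

Shared (l₁,l₂,l₃)=(6,6,8): N and (l;000)² cancel in I_A²/I_B².
A: Δ = 4!·8!·8!/21! = 1/1309458150; Racah Σ t=0..2: t=0:+1/49766400 t=1:−1/21772800 t=2:+1/92897280 = -1/66355200; ⇒ 3j(6 6 8; 4 0 -4)² = 63/8398, sgn -1
B: Δ = 4!·8!·8!/21! = 1/1309458150; Racah Σ t=3..4: t=3:−1/348364800 t=4:+1/87091200 = 1/116121600; ⇒ 3j(6 6 8; -5 3 2)² = 54/4199, sgn +1
I_A²/I_B² = (63/8398)/(54/4199) = 7/12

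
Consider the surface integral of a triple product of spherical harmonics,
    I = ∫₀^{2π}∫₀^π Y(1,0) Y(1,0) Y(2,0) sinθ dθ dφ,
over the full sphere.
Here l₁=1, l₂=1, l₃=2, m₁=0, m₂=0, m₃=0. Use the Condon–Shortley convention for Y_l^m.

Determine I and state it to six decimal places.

0.252313

m-sum 0 ✓  L=4 even ✓  0≤2≤2 ✓
Π(2lᵢ+1) = 3×3×5 = 45
triangle coeff Δ(1,1,2) = 1/30
Σ_t [0,0]: t=0:+1/1 = 1/1
(3j)²=2/15 [(1 1 2; 0 0 0)], sign=+1
(m-triple is (0,0,0) — same symbol as above.)
⇒ 4πI² = 4/5
I = (+1)√(4/5/(4π)) = 0.25231325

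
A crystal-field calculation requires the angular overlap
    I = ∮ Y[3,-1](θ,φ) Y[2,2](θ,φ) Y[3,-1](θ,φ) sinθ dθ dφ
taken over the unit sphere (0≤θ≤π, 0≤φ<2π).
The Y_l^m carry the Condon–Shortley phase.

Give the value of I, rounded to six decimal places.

0.206013

m-sum 0 ✓  L=8 even ✓  1≤3≤5 ✓
Π(2lᵢ+1) = 7×5×7 = 245
triangle coeff Δ(3,2,3) = 1/3780
Σ_t [0,2]: t=0:+1/24 t=1:−1/4 t=2:+1/24 = -1/6
(3j)²=4/105 [(3 2 3; 0 0 0)], sign=+1
Σ_t [2,2]: t=2:+1/16 = 1/16
(3j)²=2/35 [(3 2 3; -1 2 -1)], sign=+1
⇒ 4πI² = 8/15
I = (+1)√(8/15/(4π)) = 0.20601291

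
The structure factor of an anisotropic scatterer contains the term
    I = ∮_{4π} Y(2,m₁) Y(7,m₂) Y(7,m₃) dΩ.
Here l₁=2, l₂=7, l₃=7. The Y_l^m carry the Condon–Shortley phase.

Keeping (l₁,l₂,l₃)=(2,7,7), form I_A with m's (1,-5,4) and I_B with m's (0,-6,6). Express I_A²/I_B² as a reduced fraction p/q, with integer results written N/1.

Same 2,7,7: normalisation and zero-m 3j drop out of the ratio.
A: Δ: 2! 2! 12! / 17! → 1/185640; sum: t=0:+1/14515200 t=1:−1/79833600 = 1/17740800; 3j²(2 7 7; 1 -5 4) = Δ·Π!·Σ² = 729/30940  (sign -1)
B: Δ: 2! 2! 12! / 17! → 1/185640; sum: t=0:+1/159667200 t=1:−1/479001600 = 1/239500800; 3j²(2 7 7; 0 -6 6) = Δ·Π!·Σ² = 26/1785  (sign -1)
I_A²/I_B² = (729/30940)/(26/1785) = 2187/1352

2187/1352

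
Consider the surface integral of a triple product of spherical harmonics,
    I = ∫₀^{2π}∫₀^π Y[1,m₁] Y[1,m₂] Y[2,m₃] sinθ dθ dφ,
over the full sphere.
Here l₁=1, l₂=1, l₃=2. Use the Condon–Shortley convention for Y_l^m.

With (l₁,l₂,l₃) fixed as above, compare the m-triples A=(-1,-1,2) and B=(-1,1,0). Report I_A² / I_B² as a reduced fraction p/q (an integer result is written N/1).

Shared (l₁,l₂,l₃)=(1,1,2): N and (l;000)² cancel in I_A²/I_B².
A: Δ = 0!·2!·2!/5! = 1/30; Racah Σ t=0..0: t=0:+1/4 = 1/4; ⇒ 3j(1 1 2; -1 -1 2)² = 1/5, sgn +1
B: Δ = 0!·2!·2!/5! = 1/30; Racah Σ t=0..0: t=0:+1/4 = 1/4; ⇒ 3j(1 1 2; -1 1 0)² = 1/30, sgn +1
I_A²/I_B² = (1/5)/(1/30) = 6/1

6/1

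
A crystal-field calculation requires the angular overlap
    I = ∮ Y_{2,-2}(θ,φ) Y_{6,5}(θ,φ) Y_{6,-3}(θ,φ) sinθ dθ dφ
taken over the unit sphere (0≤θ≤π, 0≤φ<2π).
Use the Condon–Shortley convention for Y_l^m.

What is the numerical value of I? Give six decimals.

0.120286

Rules hold: Σm=0, L=14 even, 4≤6≤8.
N = 5·13·13 = 845
Δ = 2!·2!·10!/15! = 1/90090
Racah Σ t=0..2: t=0:+1/69120 t=1:−1/14400 t=2:+1/69120 = -7/172800
⇒ 3j(2 6 6; 0 0 0)² = 14/715, sgn -1
Racah Σ t=2..2: t=2:+1/1451520 = 1/1451520
⇒ 3j(2 6 6; -2 5 -3)² = 1/91, sgn -1
4πI² = N·(3j₀)²·(3jₘ)² = 2/11
I = +1·√(0.181818/4π) = 0.12028562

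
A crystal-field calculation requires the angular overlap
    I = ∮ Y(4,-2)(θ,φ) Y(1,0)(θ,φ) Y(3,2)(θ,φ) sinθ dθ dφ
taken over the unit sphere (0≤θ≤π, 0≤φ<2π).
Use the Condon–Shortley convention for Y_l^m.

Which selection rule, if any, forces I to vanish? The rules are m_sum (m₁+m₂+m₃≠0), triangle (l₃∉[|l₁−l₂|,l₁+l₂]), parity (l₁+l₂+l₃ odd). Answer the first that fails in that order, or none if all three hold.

m₁+m₂+m₃ = -2 + 0 + 2 = 0  ✓
triangle: |4−1|=3 ≤ l₃=3 ≤ 4+1=5  ✓
parity: l₁+l₂+l₃ = 8 is even  ✓

none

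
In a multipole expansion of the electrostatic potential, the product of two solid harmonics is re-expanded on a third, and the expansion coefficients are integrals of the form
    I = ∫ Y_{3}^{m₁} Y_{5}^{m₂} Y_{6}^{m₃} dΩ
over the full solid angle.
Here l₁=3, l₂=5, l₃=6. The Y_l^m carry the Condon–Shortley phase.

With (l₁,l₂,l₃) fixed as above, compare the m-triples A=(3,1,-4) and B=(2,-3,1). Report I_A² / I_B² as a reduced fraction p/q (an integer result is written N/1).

Same 3,5,6: normalisation and zero-m 3j drop out of the ratio.
A: Δ: 2! 4! 8! / 15! → 1/675675; sum: t=0:+1/69120 = 1/69120; 3j²(3 5 6; 3 1 -4) = Δ·Π!·Σ² = 4/143  (sign +1)
B: Δ: 2! 4! 8! / 15! → 1/675675; sum: t=0:+1/17280 t=1:−1/120960 = 1/20160; 3j²(3 5 6; 2 -3 1) = Δ·Π!·Σ² = 64/3003  (sign -1)
I_A²/I_B² = (4/143)/(64/3003) = 21/16

21/16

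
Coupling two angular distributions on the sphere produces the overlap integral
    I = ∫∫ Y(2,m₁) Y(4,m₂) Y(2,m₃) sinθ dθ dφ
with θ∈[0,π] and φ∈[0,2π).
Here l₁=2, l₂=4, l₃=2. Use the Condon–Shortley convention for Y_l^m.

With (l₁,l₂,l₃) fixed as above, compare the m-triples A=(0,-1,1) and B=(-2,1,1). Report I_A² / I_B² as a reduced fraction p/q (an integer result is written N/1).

Shared (l₁,l₂,l₃)=(2,4,2): N and (l;000)² cancel in I_A²/I_B².
A: Δ = 4!·0!·4!/9! = 1/630; Racah Σ t=2..2: t=2:+1/24 = 1/24; ⇒ 3j(2 4 2; 0 -1 1)² = 1/21, sgn -1
B: Δ = 4!·0!·4!/9! = 1/630; Racah Σ t=4..4: t=4:+1/144 = 1/144; ⇒ 3j(2 4 2; -2 1 1)² = 1/126, sgn -1
I_A²/I_B² = (1/21)/(1/126) = 6/1

6/1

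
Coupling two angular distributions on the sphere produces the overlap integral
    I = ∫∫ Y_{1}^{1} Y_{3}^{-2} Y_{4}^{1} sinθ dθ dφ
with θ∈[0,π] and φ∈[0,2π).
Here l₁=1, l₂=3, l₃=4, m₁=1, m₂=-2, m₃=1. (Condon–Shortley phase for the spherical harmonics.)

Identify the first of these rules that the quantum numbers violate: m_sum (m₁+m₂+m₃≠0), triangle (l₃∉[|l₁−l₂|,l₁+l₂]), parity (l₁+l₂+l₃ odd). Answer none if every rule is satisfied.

none

azimuthal sum: 1 − 2 + 1 = 0  ✓
2 ≤ 4 ≤ 4 (triangle on l)  ✓
L = 1 + 3 + 4 = 8 (even)  ✓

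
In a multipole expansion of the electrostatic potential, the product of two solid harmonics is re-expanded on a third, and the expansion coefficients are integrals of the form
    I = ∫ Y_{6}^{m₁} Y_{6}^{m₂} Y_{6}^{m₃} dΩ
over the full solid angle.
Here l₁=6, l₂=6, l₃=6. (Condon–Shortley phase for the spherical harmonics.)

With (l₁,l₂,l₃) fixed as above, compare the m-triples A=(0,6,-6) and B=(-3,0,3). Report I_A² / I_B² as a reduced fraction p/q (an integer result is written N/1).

484/1849

Shared (l₁,l₂,l₃)=(6,6,6): N and (l;000)² cancel in I_A²/I_B².
A: Δ = 6!·6!·6!/19! = 1/325909584; Racah Σ t=6..6: t=6:+1/373248000 = 1/373248000; ⇒ 3j(6 6 6; 0 6 -6)² = 11/4199, sgn +1
B: Δ = 6!·6!·6!/19! = 1/325909584; Racah Σ t=3..6: t=3:−1/933120 t=4:+1/276480 t=5:−1/691200 t=6:+1/18662400 = 43/37324800; ⇒ 3j(6 6 6; -3 0 3)² = 1849/184756, sgn -1
I_A²/I_B² = (11/4199)/(1849/184756) = 484/1849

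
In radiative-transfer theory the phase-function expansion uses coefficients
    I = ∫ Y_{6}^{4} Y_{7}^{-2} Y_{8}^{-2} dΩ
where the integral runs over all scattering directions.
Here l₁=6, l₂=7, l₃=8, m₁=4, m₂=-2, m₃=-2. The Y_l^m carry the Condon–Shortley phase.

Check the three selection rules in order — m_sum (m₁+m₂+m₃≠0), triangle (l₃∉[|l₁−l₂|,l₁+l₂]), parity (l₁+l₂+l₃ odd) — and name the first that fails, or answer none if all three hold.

azimuthal sum: 4 − 2 − 2 = 0  ✓
1 ≤ 8 ≤ 13 (triangle on l)  ✓
L = 6 + 7 + 8 = 21 (odd)  ✗

parity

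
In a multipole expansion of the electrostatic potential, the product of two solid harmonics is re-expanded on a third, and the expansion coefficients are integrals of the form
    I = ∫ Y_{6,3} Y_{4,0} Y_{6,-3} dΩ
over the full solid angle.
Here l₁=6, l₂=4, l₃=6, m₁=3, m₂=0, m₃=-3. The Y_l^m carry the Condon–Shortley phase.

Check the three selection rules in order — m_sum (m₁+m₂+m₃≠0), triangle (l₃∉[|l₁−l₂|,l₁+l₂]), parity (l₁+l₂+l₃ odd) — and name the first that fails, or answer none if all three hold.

azimuthal sum: 3 + 0 − 3 = 0  ✓
2 ≤ 6 ≤ 10 (triangle on l)  ✓
L = 6 + 4 + 6 = 16 (even)  ✓

none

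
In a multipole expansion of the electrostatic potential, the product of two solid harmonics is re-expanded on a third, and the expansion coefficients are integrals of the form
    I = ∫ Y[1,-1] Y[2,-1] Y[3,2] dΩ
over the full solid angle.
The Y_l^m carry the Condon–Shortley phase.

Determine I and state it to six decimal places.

Rules hold: Σm=0, L=6 even, 1≤3≤3.
N = 3·5·7 = 105
Δ = 0!·2!·4!/7! = 1/105
Racah Σ t=0..0: t=0:+1/4 = 1/4
⇒ 3j(1 2 3; 0 0 0)² = 3/35, sgn -1
Racah Σ t=0..0: t=0:+1/12 = 1/12
⇒ 3j(1 2 3; -1 -1 2)² = 2/21, sgn -1
4πI² = N·(3j₀)²·(3jₘ)² = 6/7
I = +1·√(0.857143/4π) = 0.26116903

0.261169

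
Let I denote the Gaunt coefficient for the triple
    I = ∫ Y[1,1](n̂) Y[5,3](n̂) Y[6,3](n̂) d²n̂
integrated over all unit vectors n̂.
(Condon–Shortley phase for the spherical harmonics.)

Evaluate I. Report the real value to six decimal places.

m-sum = 1 + 3 + 3 = 7 ≠ 0 ⇒ I = 0

0.000000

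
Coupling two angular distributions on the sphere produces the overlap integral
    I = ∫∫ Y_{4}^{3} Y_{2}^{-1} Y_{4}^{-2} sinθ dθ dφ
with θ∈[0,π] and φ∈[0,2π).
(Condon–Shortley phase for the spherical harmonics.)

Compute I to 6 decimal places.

-0.187702

Checks pass: Σm=0; 10 even; l₃=4∈[2,6].
(2·4+1)(2·2+1)(2·4+1) = 405
Δ: 2! 6! 2! / 11! → 1/13860
sum: t=0:+1/192 t=1:−1/36 t=2:+1/192 = -5/288
3j²(4 2 4; 0 0 0) = Δ·Π!·Σ² = 20/693  (sign -1)
sum: t=0:+1/240 t=1:−1/1440 = 1/288
3j²(4 2 4; 3 -1 -2) = Δ·Π!·Σ² = 5/132  (sign +1)
combine: 4πI² = 405·20/693·5/132 = 375/847
take √, sign -1: I = -0.18770204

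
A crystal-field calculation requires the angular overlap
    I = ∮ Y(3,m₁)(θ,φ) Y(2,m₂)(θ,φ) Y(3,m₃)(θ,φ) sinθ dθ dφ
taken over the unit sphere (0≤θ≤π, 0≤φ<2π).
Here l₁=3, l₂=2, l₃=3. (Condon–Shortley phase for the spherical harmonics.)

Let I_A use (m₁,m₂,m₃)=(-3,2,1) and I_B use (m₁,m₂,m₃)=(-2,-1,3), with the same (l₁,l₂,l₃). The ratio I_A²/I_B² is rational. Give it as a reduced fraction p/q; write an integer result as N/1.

2/5

l's match ⇒ only the (l;m) 3-j factors differ between A and B.
A: triangle coeff Δ(3,2,3) = 1/3780; Σ_t [2,2]: t=2:+1/96 = 1/96; (3j)²=1/42 [(3 2 3; -3 2 1)], sign=+1
B: triangle coeff Δ(3,2,3) = 1/3780; Σ_t [1,1]: t=1:−1/48 = -1/48; (3j)²=5/84 [(3 2 3; -2 -1 3)], sign=-1
I_A²/I_B² = (1/42)/(5/84) = 2/5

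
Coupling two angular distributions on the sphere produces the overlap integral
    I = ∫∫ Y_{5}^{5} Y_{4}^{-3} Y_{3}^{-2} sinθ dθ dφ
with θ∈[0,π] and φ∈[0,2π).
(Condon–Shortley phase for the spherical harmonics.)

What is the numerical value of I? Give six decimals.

-0.212007

m-sum 0 ✓  L=12 even ✓  1≤3≤9 ✓
Π(2lᵢ+1) = 11×9×7 = 693
triangle coeff Δ(5,4,3) = 1/180180
Σ_t [2,4]: t=2:+1/576 t=3:−1/144 t=4:+1/576 = -1/288
(3j)²=20/1001 [(5 4 3; 0 0 0)], sign=+1
Σ_t [0,0]: t=0:+1/17280 = 1/17280
(3j)²=35/858 [(5 4 3; 5 -3 -2)], sign=-1
⇒ 4πI² = 1050/1859
I = (-1)√(1050/1859/(4π)) = -0.21200691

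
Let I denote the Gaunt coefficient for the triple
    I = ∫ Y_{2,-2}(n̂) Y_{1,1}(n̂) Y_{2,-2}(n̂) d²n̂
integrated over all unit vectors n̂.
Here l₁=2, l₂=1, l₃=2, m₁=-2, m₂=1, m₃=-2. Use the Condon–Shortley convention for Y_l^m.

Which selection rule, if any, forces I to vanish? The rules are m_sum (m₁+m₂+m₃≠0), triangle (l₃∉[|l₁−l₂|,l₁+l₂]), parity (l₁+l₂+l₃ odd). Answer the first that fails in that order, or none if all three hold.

m_sum

Σmᵢ = -3  ✗
l₃∈[|l₁−l₂|,l₁+l₂]=[1,3], have l₃=2
Σlᵢ = 5 ⇒ odd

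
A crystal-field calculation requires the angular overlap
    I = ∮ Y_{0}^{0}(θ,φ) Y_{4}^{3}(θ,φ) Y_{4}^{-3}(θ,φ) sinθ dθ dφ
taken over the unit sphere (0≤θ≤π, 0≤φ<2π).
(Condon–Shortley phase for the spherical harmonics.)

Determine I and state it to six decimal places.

-0.282095

Checks pass: Σm=0; 8 even; l₃=4∈[4,4].
(2·0+1)(2·4+1)(2·4+1) = 81
Δ: 0! 0! 8! / 9! → 1/9
sum: t=0:+1/576 = 1/576
3j²(0 4 4; 0 0 0) = Δ·Π!·Σ² = 1/9  (sign +1)
sum: t=0:+1/5040 = 1/5040
3j²(0 4 4; 0 3 -3) = Δ·Π!·Σ² = 1/9  (sign -1)
combine: 4πI² = 81·1/9·1/9 = 1/1
take √, sign -1: I = -0.28209479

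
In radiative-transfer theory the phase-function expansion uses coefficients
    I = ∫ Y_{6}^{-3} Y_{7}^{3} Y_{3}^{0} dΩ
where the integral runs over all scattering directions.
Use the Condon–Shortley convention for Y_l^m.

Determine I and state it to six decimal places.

Checks pass: Σm=0; 16 even; l₃=3∈[1,13].
(2·6+1)(2·7+1)(2·3+1) = 1365
Δ: 10! 2! 4! / 17! → 1/2042040
sum: t=4:+1/207360 t=5:−1/57600 t=6:+1/207360 = -1/129600
3j²(6 7 3; 0 0 0) = Δ·Π!·Σ² = 168/12155  (sign +1)
sum: t=7:−1/362880 t=8:+1/322560 t=9:−1/4354560 = 1/8709120
3j²(6 7 3; -3 3 0) = Δ·Π!·Σ² = 3/68068  (sign -1)
combine: 4πI² = 1365·168/12155·3/68068 = 378/454597
take √, sign -1: I = -0.00813444

-0.008134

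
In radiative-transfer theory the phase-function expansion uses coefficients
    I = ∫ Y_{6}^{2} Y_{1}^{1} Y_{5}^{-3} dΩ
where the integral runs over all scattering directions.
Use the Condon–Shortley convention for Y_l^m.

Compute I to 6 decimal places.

Rules hold: Σm=0, L=12 even, 5≤5≤7.
N = 13·3·11 = 429
Δ = 2!·10!·0!/13! = 1/858
Racah Σ t=1..1: t=1:−1/14400 = -1/14400
⇒ 3j(6 1 5; 0 0 0)² = 6/143, sgn +1
Racah Σ t=2..2: t=2:+1/161280 = 1/161280
⇒ 3j(6 1 5; 2 1 -3)² = 1/143, sgn +1
4πI² = N·(3j₀)²·(3jₘ)² = 18/143
I = +1·√(0.125874/4π) = 0.10008369

0.100084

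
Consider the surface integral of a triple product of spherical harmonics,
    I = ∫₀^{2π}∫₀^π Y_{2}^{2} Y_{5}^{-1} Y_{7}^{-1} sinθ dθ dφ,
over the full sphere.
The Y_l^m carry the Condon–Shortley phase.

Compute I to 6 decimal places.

-0.094812

m-sum 0 ✓  L=14 even ✓  3≤7≤7 ✓
Π(2lᵢ+1) = 5×11×15 = 825
triangle coeff Δ(2,5,7) = 1/15015
Σ_t [0,0]: t=0:+1/57600 = 1/57600
(3j)²=21/715 [(2 5 7; 0 0 0)], sign=-1
Σ_t [0,0]: t=0:+1/414720 = 1/414720
(3j)²=2/429 [(2 5 7; 2 -1 -1)], sign=+1
⇒ 4πI² = 210/1859
I = (-1)√(210/1859/(4π)) = -0.09481237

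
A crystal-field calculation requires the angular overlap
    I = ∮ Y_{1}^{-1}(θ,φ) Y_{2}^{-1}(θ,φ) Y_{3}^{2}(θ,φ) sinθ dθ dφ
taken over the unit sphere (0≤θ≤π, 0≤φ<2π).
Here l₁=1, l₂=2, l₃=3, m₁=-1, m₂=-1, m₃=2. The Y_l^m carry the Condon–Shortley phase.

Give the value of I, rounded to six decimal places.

m-sum 0 ✓  L=6 even ✓  1≤3≤3 ✓
Π(2lᵢ+1) = 3×5×7 = 105
triangle coeff Δ(1,2,3) = 1/105
Σ_t [0,0]: t=0:+1/4 = 1/4
(3j)²=3/35 [(1 2 3; 0 0 0)], sign=-1
Σ_t [0,0]: t=0:+1/12 = 1/12
(3j)²=2/21 [(1 2 3; -1 -1 2)], sign=-1
⇒ 4πI² = 6/7
I = (+1)√(6/7/(4π)) = 0.26116903

0.261169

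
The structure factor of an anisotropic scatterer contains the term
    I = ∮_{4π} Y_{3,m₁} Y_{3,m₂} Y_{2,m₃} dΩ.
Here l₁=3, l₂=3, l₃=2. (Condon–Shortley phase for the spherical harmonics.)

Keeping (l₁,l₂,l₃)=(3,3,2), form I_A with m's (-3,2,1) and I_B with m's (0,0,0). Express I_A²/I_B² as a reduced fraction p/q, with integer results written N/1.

25/16

Same 3,3,2: normalisation and zero-m 3j drop out of the ratio.
A: Δ: 4! 2! 2! / 9! → 1/3780; sum: t=4:+1/48 = 1/48; 3j²(3 3 2; -3 2 1) = Δ·Π!·Σ² = 5/84  (sign -1)
B: Δ: 4! 2! 2! / 9! → 1/3780; sum: t=1:−1/24 t=2:+1/4 t=3:−1/24 = 1/6; 3j²(3 3 2; 0 0 0) = Δ·Π!·Σ² = 4/105  (sign +1)
I_A²/I_B² = (5/84)/(4/105) = 25/16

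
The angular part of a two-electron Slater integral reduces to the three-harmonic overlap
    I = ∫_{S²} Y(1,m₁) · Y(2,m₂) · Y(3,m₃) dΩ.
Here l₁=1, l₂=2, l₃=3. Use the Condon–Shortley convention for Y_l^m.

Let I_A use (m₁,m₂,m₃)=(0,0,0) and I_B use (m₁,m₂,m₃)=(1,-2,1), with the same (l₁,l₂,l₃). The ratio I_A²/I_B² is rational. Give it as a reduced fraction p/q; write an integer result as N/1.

Shared (l₁,l₂,l₃)=(1,2,3): N and (l;000)² cancel in I_A²/I_B².
A: Δ = 0!·2!·4!/7! = 1/105; Racah Σ t=0..0: t=0:+1/4 = 1/4; ⇒ 3j(1 2 3; 0 0 0)² = 3/35, sgn -1
B: Δ = 0!·2!·4!/7! = 1/105; Racah Σ t=0..0: t=0:+1/48 = 1/48; ⇒ 3j(1 2 3; 1 -2 1)² = 1/105, sgn +1
I_A²/I_B² = (3/35)/(1/105) = 9/1

9/1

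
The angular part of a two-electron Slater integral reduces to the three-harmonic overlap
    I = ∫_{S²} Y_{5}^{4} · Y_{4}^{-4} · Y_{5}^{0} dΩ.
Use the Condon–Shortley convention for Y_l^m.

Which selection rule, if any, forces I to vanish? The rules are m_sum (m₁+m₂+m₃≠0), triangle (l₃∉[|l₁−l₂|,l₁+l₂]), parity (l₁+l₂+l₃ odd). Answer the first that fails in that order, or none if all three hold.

none

azimuthal sum: 4 − 4 + 0 = 0  ✓
1 ≤ 5 ≤ 9 (triangle on l)  ✓
L = 5 + 4 + 5 = 14 (even)  ✓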